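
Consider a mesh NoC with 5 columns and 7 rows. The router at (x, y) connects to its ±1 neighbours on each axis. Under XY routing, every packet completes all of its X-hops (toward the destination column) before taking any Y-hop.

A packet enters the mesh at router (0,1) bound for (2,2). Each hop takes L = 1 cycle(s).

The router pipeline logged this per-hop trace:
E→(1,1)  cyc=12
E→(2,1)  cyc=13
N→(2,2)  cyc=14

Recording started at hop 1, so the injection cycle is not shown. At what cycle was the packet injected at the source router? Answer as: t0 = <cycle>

At hop 1 the cycle is 12; in general cyc_k = t0 + kL.
Therefore t0 = 12 − L = 11.

t0 = 11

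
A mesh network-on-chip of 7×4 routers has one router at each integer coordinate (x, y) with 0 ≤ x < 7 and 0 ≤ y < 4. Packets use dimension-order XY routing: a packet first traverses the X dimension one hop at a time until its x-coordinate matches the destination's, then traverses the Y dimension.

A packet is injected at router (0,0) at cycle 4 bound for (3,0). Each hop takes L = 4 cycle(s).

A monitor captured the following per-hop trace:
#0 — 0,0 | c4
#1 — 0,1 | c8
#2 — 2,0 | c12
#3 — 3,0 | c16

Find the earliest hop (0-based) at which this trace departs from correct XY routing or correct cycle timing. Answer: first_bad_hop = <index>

first_bad_hop = 1

[1] (+0,+1) / 4c ⇒ BAD: Y-move but x=0≠3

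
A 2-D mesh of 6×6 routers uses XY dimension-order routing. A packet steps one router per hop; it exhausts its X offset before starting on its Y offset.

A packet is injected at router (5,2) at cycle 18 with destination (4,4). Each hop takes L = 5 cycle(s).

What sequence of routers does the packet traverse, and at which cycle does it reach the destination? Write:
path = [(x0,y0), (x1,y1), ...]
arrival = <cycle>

hop 0: (5,2) @ cyc 18
hop 1: (4,2) @ cyc 23  [W]
hop 2: (4,3) @ cyc 28  [N]
hop 3: (4,4) @ cyc 33  [N]

path = [(5,2), (4,2), (4,3), (4,4)]
arrival = 33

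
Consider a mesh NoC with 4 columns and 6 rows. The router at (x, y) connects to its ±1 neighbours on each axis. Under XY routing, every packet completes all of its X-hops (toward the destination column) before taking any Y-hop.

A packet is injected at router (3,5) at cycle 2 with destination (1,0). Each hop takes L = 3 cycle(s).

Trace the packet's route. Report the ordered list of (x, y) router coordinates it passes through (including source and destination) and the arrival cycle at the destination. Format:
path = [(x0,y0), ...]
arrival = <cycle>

src (3,5)  cyc=2
W→(2,5)  cyc=5
W→(1,5)  cyc=8
S→(1,4)  cyc=11
S→(1,3)  cyc=14
S→(1,2)  cyc=17
S→(1,1)  cyc=20
S→(1,0)  cyc=23

path = [(3,5), (2,5), (1,5), (1,4), (1,3), (1,2), (1,1), (1,0)]
arrival = 23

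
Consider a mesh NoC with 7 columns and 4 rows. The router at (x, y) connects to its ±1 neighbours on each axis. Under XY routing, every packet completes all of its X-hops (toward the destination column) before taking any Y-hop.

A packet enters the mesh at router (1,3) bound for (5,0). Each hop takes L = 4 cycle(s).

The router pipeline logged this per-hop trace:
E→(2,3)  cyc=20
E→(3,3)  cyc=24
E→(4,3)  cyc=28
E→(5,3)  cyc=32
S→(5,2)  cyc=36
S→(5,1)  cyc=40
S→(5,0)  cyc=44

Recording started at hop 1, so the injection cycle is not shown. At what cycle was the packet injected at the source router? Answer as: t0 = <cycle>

t0 = 16

The first recorded entry is hop 1 at cycle 20.
t0 = cyc[1] − L = 20 − 4 = 16.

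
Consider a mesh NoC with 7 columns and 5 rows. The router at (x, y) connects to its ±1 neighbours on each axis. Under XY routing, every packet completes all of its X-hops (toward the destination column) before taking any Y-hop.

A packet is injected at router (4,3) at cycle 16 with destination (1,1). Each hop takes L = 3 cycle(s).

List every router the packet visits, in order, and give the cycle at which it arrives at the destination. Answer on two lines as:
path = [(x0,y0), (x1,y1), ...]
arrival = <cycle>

path = [(4,3), (3,3), (2,3), (1,3), (1,2), (1,1)]
arrival = 31

t=16: at (4,3)
t=19: at (3,3) after W
t=22: at (2,3) after W
t=25: at (1,3) after W
t=28: at (1,2) after S
t=31: at (1,1) after S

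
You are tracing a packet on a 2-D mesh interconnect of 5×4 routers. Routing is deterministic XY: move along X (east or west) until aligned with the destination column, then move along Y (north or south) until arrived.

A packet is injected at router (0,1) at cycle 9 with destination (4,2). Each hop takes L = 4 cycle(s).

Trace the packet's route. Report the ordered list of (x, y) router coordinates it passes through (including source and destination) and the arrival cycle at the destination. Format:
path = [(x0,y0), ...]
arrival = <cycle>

path = [(0,1), (1,1), (2,1), (3,1), (4,1), (4,2)]
arrival = 29

#0 — 0,1 | c9
#1 — 1,1 | c13 | E
#2 — 2,1 | c17 | E
#3 — 3,1 | c21 | E
#4 — 4,1 | c25 | E
#5 — 4,2 | c29 | N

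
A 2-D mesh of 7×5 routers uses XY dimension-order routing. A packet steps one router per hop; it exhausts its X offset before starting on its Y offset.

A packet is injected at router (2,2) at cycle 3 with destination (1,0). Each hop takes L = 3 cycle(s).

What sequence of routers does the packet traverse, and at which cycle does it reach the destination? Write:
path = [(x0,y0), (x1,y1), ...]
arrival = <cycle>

#0 — 2,2 | c3
#1 — 1,2 | c6 | W
#2 — 1,1 | c9 | S
#3 — 1,0 | c12 | S

path = [(2,2), (1,2), (1,1), (1,0)]
arrival = 12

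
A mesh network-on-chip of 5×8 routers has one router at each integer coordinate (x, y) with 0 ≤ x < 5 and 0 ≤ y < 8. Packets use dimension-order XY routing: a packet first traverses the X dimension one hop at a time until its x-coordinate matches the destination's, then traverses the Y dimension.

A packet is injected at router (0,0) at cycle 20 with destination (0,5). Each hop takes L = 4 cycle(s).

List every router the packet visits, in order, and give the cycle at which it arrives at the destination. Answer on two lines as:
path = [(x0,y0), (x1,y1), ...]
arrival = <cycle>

  0. router=(0,0) cycle=20 (inject)
  1. router=(0,1) cycle=24 dir=N
  2. router=(0,2) cycle=28 dir=N
  3. router=(0,3) cycle=32 dir=N
  4. router=(0,4) cycle=36 dir=N
  5. router=(0,5) cycle=40 dir=N

path = [(0,0), (0,1), (0,2), (0,3), (0,4), (0,5)]
arrival = 40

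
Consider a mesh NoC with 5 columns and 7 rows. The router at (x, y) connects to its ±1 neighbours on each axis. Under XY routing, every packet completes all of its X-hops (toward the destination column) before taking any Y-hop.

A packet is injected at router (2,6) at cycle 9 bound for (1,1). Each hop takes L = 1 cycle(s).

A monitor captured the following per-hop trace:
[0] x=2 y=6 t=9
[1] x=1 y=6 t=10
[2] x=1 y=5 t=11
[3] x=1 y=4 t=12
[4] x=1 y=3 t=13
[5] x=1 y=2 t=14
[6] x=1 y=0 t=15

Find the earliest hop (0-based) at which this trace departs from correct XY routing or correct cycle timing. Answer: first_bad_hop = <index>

first_bad_hop = 6

hop 1: step (-1,+0), +1 cyc — ok
hop 2: step (+0,-1), +1 cyc — ok
hop 3: step (+0,-1), +1 cyc — ok
hop 4: step (+0,-1), +1 cyc — ok
hop 5: step (+0,-1), +1 cyc — ok
hop 6: step (+0,-2), +1 cyc — BAD: non-unit step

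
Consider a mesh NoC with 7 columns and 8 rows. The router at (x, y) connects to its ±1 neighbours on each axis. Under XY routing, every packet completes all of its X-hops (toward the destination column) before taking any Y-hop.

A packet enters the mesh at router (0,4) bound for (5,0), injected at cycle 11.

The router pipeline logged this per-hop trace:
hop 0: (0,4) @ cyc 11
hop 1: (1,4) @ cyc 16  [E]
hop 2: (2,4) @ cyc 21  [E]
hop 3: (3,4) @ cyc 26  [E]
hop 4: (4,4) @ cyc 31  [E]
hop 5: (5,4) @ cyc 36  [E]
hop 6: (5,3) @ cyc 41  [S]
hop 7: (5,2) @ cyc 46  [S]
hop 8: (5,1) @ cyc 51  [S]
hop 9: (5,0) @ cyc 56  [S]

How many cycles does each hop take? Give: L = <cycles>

L = 5

Δcyc across hop 0→1: 16 − 11 = 5.
Per-hop latency L = Δcyc = 5.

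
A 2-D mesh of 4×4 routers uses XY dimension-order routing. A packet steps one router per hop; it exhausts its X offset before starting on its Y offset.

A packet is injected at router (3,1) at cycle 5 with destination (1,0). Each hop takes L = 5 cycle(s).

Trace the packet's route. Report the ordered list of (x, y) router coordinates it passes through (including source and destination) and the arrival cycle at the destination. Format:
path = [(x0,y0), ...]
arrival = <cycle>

path = [(3,1), (2,1), (1,1), (1,0)]
arrival = 20

  0. router=(3,1) cycle=5 (inject)
  1. router=(2,1) cycle=10 dir=W
  2. router=(1,1) cycle=15 dir=W
  3. router=(1,0) cycle=20 dir=S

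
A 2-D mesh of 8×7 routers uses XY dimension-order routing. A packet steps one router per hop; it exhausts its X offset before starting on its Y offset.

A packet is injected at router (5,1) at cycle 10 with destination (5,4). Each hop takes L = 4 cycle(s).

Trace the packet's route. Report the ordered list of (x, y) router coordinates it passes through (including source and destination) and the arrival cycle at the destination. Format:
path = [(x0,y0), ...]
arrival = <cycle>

path = [(5,1), (5,2), (5,3), (5,4)]
arrival = 22

src (5,1)  cyc=10
N→(5,2)  cyc=14
N→(5,3)  cyc=18
N→(5,4)  cyc=22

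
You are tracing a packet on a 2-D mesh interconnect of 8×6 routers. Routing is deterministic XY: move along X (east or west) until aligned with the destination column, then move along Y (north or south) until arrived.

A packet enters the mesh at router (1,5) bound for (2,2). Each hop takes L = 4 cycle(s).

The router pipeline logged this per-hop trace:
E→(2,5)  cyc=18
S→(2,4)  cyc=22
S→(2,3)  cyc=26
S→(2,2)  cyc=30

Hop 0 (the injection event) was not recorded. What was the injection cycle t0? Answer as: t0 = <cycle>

t0 = 14

At hop 1 the cycle is 18; in general cyc_k = t0 + kL.
So t0 = 18 − 1·4 = 14.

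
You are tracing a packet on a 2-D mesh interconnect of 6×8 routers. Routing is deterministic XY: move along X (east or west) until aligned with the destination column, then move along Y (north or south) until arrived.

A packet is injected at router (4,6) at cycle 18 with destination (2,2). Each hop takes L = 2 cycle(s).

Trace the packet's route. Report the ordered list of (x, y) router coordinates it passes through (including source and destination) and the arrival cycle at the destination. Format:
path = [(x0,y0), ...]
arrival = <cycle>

path = [(4,6), (3,6), (2,6), (2,5), (2,4), (2,3), (2,2)]
arrival = 30

#0 — 4,6 | c18
#1 — 3,6 | c20 | W
#2 — 2,6 | c22 | W
#3 — 2,5 | c24 | S
#4 — 2,4 | c26 | S
#5 — 2,3 | c28 | S
#6 — 2,2 | c30 | S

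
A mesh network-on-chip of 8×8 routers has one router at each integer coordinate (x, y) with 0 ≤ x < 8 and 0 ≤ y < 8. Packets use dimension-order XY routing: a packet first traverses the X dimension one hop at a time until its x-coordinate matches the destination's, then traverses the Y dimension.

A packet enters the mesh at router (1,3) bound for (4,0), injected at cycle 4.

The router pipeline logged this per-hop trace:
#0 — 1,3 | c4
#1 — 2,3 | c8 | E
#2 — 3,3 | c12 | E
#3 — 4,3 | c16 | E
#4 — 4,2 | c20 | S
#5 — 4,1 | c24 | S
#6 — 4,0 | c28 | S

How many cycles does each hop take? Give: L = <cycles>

Δcyc across hop 0→1: 8 − 4 = 4.
One hop costs L cycles, so L = 4.

L = 4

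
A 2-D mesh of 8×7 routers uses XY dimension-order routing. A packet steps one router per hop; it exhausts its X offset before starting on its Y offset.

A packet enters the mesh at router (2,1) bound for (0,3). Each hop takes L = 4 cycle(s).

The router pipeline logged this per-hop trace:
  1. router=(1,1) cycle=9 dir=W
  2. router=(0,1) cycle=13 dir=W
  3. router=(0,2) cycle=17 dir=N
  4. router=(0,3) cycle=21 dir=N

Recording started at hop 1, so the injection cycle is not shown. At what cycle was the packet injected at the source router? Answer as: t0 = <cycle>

The first recorded entry is hop 1 at cycle 9.
So t0 = 9 − 1·4 = 5.

t0 = 5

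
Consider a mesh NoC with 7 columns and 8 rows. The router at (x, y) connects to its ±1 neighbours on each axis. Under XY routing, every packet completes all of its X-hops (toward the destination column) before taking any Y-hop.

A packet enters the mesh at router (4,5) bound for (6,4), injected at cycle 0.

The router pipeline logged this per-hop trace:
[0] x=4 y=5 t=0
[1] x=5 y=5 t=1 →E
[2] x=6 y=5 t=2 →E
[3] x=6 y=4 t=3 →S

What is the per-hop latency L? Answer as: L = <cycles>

L = 1

Δcyc across hop 0→1: 1 − 0 = 1.
That increment is L by definition: L = 1.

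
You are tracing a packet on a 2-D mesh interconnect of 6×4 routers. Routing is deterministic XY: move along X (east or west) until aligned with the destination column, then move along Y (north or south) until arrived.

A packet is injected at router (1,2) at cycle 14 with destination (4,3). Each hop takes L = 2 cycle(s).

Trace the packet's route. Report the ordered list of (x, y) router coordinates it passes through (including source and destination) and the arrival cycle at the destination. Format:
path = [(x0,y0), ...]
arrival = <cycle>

hop 0: (1,2) @ cyc 14
hop 1: (2,2) @ cyc 16  [E]
hop 2: (3,2) @ cyc 18  [E]
hop 3: (4,2) @ cyc 20  [E]
hop 4: (4,3) @ cyc 22  [N]

path = [(1,2), (2,2), (3,2), (4,2), (4,3)]
arrival = 22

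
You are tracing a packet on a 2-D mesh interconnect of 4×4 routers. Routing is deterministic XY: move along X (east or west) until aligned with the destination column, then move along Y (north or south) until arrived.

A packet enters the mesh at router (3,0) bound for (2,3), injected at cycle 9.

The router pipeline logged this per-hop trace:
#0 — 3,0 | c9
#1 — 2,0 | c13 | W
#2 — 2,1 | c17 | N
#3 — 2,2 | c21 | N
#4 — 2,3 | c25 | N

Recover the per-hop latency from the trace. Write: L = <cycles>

Δcyc across hop 0→1: 13 − 9 = 4.
Each hop adds L, hence L = 4.

L = 4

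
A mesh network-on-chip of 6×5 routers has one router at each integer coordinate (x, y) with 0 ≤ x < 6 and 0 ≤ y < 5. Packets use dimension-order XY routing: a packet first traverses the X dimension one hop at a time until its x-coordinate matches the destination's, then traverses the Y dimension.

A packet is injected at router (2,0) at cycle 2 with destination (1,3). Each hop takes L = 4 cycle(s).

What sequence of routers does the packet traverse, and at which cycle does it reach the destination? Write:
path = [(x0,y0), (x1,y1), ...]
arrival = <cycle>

path = [(2,0), (1,0), (1,1), (1,2), (1,3)]
arrival = 18

t=2: at (2,0)
t=6: at (1,0) after W
t=10: at (1,1) after N
t=14: at (1,2) after N
t=18: at (1,3) after N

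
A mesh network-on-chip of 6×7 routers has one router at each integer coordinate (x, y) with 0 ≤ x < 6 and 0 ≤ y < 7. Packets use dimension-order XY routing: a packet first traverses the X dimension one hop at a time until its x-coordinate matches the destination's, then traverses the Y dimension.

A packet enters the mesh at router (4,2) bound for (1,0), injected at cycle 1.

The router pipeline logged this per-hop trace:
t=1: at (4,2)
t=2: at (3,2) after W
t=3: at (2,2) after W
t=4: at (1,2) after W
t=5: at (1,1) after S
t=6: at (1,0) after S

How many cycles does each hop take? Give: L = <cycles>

Between hops 0 and 1 the cycle counter advances 2 − 1 = 1.
Each hop adds L, hence L = 1.

L = 1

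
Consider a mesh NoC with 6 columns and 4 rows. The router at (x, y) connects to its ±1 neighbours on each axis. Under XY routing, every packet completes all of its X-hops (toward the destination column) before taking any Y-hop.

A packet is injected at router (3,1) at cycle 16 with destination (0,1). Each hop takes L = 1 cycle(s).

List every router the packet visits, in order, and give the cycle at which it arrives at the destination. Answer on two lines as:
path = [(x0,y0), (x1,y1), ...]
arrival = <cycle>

path = [(3,1), (2,1), (1,1), (0,1)]
arrival = 19

src (3,1)  cyc=16
W→(2,1)  cyc=17
W→(1,1)  cyc=18
W→(0,1)  cyc=19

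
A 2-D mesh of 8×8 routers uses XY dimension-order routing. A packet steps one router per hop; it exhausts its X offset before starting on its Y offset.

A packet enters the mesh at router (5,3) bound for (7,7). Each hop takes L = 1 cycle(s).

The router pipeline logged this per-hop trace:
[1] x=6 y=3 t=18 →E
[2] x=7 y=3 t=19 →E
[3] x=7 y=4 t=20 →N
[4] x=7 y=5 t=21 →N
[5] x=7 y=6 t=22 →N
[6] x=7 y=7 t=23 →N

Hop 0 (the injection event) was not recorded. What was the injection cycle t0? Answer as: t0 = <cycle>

t0 = 17

The first recorded entry is hop 1 at cycle 18.
So t0 = 18 − 1·1 = 17.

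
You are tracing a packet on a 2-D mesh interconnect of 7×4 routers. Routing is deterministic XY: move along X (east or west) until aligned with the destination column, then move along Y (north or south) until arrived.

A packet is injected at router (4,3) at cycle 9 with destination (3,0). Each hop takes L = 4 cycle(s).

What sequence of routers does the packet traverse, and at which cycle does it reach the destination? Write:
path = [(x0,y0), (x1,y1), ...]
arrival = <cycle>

src (4,3)  cyc=9
W→(3,3)  cyc=13
S→(3,2)  cyc=17
S→(3,1)  cyc=21
S→(3,0)  cyc=25

path = [(4,3), (3,3), (3,2), (3,1), (3,0)]
arrival = 25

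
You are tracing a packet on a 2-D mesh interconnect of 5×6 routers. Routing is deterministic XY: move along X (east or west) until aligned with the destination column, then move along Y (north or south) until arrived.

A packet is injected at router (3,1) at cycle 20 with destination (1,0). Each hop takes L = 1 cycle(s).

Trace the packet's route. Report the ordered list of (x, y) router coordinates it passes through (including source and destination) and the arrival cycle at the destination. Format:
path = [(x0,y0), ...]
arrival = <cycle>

src (3,1)  cyc=20
W→(2,1)  cyc=21
W→(1,1)  cyc=22
S→(1,0)  cyc=23

path = [(3,1), (2,1), (1,1), (1,0)]
arrival = 23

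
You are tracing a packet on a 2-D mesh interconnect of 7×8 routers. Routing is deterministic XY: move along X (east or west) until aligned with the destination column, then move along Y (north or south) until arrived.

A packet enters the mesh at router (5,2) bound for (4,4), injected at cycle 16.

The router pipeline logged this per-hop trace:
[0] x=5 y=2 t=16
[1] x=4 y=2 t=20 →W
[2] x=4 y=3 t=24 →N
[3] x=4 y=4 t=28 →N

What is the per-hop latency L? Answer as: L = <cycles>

cyc[1] − cyc[0] = 20 − 16 = 4.
Per-hop latency L = Δcyc = 4.

L = 4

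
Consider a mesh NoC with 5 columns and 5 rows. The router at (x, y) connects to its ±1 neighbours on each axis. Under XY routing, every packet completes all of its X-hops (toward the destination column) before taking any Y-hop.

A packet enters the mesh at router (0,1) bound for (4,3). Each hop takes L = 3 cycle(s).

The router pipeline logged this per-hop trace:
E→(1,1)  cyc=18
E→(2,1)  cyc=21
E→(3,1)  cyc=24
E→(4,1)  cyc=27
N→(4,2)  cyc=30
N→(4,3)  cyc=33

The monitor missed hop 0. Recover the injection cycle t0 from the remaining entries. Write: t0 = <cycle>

cyc[1] = 18 and cyc[k] = t0 + k·L for every k.
So t0 = 18 − 1·3 = 15.

t0 = 15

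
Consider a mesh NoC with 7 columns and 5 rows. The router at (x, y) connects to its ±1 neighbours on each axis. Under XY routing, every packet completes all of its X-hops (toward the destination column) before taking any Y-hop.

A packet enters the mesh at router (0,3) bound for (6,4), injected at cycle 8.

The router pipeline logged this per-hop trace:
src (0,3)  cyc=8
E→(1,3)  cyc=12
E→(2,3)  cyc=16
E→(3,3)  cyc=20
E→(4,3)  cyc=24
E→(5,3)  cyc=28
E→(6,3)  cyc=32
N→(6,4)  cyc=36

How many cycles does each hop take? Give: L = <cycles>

L = 4

Between hops 0 and 1 the cycle counter advances 12 − 8 = 4.
Each hop adds L, hence L = 4.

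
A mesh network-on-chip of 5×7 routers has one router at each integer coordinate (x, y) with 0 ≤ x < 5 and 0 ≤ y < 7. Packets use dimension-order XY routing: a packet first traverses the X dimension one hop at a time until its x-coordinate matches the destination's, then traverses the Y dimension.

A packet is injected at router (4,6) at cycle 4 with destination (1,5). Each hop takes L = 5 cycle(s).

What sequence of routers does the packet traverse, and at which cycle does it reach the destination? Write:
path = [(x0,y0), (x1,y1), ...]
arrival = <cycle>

path = [(4,6), (3,6), (2,6), (1,6), (1,5)]
arrival = 24

#0 — 4,6 | c4
#1 — 3,6 | c9 | W
#2 — 2,6 | c14 | W
#3 — 1,6 | c19 | W
#4 — 1,5 | c24 | S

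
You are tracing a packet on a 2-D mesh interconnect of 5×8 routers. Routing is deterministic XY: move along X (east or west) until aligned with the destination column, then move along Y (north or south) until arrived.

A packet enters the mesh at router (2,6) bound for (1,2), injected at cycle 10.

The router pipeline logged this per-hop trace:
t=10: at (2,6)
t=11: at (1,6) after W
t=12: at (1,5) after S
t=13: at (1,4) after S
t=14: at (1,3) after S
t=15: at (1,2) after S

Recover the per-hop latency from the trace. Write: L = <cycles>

cyc[1] − cyc[0] = 11 − 10 = 1.
Each hop adds L, hence L = 1.

L = 1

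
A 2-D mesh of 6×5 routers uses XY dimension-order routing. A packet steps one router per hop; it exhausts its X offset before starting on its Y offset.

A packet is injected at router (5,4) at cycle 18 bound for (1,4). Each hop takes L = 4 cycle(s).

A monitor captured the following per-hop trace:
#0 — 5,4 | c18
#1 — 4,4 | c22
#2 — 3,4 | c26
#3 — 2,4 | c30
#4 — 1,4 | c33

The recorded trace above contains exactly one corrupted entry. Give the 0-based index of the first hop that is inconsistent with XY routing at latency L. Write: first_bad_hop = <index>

hop 1: step (-1,+0), +4 cyc — ok
hop 2: step (-1,+0), +4 cyc — ok
hop 3: step (-1,+0), +4 cyc — ok
hop 4: step (-1,+0), +3 cyc — BAD: Δcyc=3≠L

first_bad_hop = 4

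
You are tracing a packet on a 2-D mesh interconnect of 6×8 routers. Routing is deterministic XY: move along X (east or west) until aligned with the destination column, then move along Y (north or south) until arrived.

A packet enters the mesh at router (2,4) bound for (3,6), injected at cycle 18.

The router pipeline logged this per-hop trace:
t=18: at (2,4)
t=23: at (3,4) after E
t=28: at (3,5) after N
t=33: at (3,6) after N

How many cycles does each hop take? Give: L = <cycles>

L = 5

Δcyc across hop 0→1: 23 − 18 = 5.
Per-hop latency L = Δcyc = 5.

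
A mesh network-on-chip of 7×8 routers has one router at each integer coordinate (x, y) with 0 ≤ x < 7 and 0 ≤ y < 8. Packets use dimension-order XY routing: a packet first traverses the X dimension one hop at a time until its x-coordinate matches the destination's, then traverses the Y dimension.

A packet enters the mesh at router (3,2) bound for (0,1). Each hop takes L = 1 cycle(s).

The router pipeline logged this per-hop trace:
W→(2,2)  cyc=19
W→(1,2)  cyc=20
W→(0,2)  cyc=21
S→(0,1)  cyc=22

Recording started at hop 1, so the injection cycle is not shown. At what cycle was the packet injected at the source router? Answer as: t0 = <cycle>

t0 = 18

At hop 1 the cycle is 19; in general cyc_k = t0 + kL.
Subtract one hop: t0 = 19 − 1 = 18.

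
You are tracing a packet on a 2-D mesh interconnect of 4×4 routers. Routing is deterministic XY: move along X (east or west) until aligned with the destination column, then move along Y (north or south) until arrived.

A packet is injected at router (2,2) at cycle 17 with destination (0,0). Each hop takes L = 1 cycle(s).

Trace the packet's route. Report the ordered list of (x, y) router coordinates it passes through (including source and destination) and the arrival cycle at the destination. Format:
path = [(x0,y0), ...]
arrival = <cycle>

[0] x=2 y=2 t=17
[1] x=1 y=2 t=18 →W
[2] x=0 y=2 t=19 →W
[3] x=0 y=1 t=20 →S
[4] x=0 y=0 t=21 →S

path = [(2,2), (1,2), (0,2), (0,1), (0,0)]
arrival = 21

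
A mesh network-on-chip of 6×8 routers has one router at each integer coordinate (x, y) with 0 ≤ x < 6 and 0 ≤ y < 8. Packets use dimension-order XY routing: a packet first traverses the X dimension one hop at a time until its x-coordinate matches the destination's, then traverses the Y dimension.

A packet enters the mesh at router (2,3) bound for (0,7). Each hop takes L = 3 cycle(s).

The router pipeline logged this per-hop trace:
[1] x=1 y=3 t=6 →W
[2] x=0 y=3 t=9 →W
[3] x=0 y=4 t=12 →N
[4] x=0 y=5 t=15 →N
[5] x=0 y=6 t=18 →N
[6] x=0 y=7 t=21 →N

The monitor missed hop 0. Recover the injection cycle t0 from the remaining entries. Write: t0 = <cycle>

Hop 1 reached at cycle 6; hop k is at t0 + k·L.
Subtract one hop: t0 = 6 − 3 = 3.

t0 = 3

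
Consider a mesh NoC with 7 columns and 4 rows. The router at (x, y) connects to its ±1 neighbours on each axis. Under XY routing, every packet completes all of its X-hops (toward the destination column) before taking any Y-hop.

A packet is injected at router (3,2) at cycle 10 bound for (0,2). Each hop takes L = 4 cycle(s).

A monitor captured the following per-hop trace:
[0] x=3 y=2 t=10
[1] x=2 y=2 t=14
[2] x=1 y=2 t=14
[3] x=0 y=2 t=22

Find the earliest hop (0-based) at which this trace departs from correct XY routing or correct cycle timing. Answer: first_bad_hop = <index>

first_bad_hop = 2

  1: Δx=-1 Δy=+0 Δt=4 [ok]
  2: Δx=-1 Δy=+0 Δt=0 [BAD: Δcyc=0≠L]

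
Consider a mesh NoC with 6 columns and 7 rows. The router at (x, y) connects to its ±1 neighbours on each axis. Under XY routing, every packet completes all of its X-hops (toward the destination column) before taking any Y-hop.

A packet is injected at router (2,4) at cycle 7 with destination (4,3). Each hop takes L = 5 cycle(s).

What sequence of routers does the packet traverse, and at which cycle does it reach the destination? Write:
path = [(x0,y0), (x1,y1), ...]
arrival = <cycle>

#0 — 2,4 | c7
#1 — 3,4 | c12 | E
#2 — 4,4 | c17 | E
#3 — 4,3 | c22 | S

path = [(2,4), (3,4), (4,4), (4,3)]
arrival = 22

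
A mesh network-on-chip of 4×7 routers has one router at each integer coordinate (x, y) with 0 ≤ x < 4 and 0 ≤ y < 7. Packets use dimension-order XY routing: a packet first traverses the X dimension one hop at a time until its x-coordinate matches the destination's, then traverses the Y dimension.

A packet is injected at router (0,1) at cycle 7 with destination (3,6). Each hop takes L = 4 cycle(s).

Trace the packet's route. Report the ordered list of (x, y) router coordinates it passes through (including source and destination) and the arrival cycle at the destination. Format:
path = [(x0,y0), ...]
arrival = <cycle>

  0. router=(0,1) cycle=7 (inject)
  1. router=(1,1) cycle=11 dir=E
  2. router=(2,1) cycle=15 dir=E
  3. router=(3,1) cycle=19 dir=E
  4. router=(3,2) cycle=23 dir=N
  5. router=(3,3) cycle=27 dir=N
  6. router=(3,4) cycle=31 dir=N
  7. router=(3,5) cycle=35 dir=N
  8. router=(3,6) cycle=39 dir=N

path = [(0,1), (1,1), (2,1), (3,1), (3,2), (3,3), (3,4), (3,5), (3,6)]
arrival = 39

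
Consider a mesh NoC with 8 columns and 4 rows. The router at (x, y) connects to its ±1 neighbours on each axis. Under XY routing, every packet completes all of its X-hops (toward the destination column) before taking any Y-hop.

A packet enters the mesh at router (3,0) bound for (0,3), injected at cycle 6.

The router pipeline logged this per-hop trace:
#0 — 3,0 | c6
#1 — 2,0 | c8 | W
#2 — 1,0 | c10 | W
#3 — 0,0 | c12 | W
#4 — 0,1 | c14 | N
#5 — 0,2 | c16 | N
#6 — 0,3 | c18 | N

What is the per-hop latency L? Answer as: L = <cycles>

cyc[1] − cyc[0] = 8 − 6 = 2.
Each hop adds L, hence L = 2.

L = 2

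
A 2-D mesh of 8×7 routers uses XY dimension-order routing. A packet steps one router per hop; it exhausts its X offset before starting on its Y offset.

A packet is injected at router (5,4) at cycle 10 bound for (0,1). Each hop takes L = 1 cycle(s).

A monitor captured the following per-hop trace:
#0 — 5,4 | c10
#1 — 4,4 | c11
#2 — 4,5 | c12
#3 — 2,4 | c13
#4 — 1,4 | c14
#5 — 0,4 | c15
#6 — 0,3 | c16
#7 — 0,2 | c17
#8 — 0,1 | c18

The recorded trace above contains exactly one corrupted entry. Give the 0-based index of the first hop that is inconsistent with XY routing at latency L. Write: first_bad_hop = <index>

first_bad_hop = 2

hop 1: step (-1,+0), +1 cyc — ok
hop 2: step (+0,+1), +1 cyc — BAD: Y-move but x=4≠0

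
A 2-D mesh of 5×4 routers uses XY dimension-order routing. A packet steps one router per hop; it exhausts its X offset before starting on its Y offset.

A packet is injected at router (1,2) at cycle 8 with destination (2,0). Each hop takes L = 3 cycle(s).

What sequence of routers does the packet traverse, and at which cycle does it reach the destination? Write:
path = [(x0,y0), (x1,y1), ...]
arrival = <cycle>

src (1,2)  cyc=8
E→(2,2)  cyc=11
S→(2,1)  cyc=14
S→(2,0)  cyc=17

path = [(1,2), (2,2), (2,1), (2,0)]
arrival = 17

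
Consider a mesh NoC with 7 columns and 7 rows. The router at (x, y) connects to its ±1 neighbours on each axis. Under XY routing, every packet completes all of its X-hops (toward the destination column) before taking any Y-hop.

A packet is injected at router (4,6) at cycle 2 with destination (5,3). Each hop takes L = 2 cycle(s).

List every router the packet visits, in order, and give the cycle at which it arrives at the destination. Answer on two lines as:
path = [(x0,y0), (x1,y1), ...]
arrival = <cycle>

path = [(4,6), (5,6), (5,5), (5,4), (5,3)]
arrival = 10

t=2: at (4,6)
t=4: at (5,6) after E
t=6: at (5,5) after S
t=8: at (5,4) after S
t=10: at (5,3) after S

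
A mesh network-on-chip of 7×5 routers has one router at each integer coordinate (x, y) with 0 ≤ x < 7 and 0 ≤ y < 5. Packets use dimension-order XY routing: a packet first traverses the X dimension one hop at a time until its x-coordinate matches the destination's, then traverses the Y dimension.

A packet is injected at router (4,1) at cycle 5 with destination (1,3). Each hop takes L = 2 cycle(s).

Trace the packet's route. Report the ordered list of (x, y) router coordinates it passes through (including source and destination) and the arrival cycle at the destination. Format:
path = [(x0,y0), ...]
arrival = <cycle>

  0. router=(4,1) cycle=5 (inject)
  1. router=(3,1) cycle=7 dir=W
  2. router=(2,1) cycle=9 dir=W
  3. router=(1,1) cycle=11 dir=W
  4. router=(1,2) cycle=13 dir=N
  5. router=(1,3) cycle=15 dir=N

path = [(4,1), (3,1), (2,1), (1,1), (1,2), (1,3)]
arrival = 15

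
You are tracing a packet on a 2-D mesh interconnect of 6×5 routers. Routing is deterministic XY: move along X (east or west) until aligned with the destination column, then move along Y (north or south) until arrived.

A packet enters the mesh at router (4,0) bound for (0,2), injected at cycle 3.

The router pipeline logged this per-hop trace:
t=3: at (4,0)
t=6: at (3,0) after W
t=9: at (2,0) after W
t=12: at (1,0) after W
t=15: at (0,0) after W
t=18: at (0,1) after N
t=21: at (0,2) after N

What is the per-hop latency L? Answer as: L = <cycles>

Between hops 0 and 1 the cycle counter advances 6 − 3 = 3.
Per-hop latency L = Δcyc = 3.

L = 3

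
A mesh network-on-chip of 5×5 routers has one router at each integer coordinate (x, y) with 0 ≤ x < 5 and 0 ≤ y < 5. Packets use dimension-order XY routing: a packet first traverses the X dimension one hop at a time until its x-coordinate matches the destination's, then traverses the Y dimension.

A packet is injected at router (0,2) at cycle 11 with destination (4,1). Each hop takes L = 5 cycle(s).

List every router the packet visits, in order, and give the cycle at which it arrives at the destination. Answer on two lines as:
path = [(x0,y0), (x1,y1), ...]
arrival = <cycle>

path = [(0,2), (1,2), (2,2), (3,2), (4,2), (4,1)]
arrival = 36

#0 — 0,2 | c11
#1 — 1,2 | c16 | E
#2 — 2,2 | c21 | E
#3 — 3,2 | c26 | E
#4 — 4,2 | c31 | E
#5 — 4,1 | c36 | S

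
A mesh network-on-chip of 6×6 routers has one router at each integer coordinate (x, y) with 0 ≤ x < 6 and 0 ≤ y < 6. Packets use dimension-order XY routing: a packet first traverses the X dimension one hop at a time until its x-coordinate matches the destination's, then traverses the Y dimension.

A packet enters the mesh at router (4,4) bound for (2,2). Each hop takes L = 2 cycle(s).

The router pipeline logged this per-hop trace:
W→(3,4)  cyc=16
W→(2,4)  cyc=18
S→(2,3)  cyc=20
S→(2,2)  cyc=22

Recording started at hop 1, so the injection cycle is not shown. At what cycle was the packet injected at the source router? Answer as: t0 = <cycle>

t0 = 14

cyc[1] = 16 and cyc[k] = t0 + k·L for every k.
So t0 = 16 − 1·2 = 14.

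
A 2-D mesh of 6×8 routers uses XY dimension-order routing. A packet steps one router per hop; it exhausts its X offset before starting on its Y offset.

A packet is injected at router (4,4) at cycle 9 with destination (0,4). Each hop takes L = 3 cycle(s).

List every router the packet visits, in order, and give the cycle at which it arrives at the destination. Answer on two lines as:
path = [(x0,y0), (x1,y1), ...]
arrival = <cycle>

path = [(4,4), (3,4), (2,4), (1,4), (0,4)]
arrival = 21

[0] x=4 y=4 t=9
[1] x=3 y=4 t=12 →W
[2] x=2 y=4 t=15 →W
[3] x=1 y=4 t=18 →W
[4] x=0 y=4 t=21 →W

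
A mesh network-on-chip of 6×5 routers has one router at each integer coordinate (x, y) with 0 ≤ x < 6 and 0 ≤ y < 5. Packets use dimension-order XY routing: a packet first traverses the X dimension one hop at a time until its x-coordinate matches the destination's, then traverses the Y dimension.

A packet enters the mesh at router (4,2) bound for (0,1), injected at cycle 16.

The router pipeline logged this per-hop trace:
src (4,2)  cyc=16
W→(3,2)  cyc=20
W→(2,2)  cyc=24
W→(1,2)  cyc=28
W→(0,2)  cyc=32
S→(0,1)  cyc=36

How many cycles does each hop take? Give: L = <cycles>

cyc[1] − cyc[0] = 20 − 16 = 4.
One hop costs L cycles, so L = 4.

L = 4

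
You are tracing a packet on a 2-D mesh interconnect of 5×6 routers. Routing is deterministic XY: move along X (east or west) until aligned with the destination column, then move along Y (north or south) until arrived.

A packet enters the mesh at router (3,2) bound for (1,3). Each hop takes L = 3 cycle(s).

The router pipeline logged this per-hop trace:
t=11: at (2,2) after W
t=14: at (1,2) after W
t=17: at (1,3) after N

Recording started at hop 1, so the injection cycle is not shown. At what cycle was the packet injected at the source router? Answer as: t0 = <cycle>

The first recorded entry is hop 1 at cycle 11.
So t0 = 11 − 1·3 = 8.

t0 = 8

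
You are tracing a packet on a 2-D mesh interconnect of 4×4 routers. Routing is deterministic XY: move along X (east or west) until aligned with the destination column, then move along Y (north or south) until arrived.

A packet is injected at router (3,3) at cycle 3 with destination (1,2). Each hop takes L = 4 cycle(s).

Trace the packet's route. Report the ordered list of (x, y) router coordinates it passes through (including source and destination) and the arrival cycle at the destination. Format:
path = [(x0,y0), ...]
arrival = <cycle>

hop 0: (3,3) @ cyc 3
hop 1: (2,3) @ cyc 7  [W]
hop 2: (1,3) @ cyc 11  [W]
hop 3: (1,2) @ cyc 15  [S]

path = [(3,3), (2,3), (1,3), (1,2)]
arrival = 15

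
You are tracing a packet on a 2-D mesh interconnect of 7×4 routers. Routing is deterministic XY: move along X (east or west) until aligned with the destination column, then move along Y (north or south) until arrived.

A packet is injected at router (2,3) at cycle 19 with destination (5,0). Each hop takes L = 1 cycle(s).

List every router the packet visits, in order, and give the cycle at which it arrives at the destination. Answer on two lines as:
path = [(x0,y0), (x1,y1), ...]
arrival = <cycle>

hop 0: (2,3) @ cyc 19
hop 1: (3,3) @ cyc 20  [E]
hop 2: (4,3) @ cyc 21  [E]
hop 3: (5,3) @ cyc 22  [E]
hop 4: (5,2) @ cyc 23  [S]
hop 5: (5,1) @ cyc 24  [S]
hop 6: (5,0) @ cyc 25  [S]

path = [(2,3), (3,3), (4,3), (5,3), (5,2), (5,1), (5,0)]
arrival = 25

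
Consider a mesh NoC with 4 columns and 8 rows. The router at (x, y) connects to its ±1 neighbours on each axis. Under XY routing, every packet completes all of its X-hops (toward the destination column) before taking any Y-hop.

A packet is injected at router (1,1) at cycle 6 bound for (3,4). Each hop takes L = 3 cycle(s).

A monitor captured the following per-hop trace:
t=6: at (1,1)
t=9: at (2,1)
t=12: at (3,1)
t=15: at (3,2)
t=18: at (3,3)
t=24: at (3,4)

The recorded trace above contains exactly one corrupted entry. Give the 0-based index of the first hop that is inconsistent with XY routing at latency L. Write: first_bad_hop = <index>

  1: Δx=+1 Δy=+0 Δt=3 [ok]
  2: Δx=+1 Δy=+0 Δt=3 [ok]
  3: Δx=+0 Δy=+1 Δt=3 [ok]
  4: Δx=+0 Δy=+1 Δt=3 [ok]
  5: Δx=+0 Δy=+1 Δt=6 [BAD: Δcyc=6≠L]

first_bad_hop = 5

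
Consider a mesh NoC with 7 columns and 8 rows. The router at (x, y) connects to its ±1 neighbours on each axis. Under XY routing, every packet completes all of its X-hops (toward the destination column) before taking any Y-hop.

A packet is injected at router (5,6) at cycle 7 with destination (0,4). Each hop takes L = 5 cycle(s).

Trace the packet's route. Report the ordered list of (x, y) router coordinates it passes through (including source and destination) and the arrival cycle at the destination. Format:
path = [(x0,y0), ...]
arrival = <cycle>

src (5,6)  cyc=7
W→(4,6)  cyc=12
W→(3,6)  cyc=17
W→(2,6)  cyc=22
W→(1,6)  cyc=27
W→(0,6)  cyc=32
S→(0,5)  cyc=37
S→(0,4)  cyc=42

path = [(5,6), (4,6), (3,6), (2,6), (1,6), (0,6), (0,5), (0,4)]
arrival = 42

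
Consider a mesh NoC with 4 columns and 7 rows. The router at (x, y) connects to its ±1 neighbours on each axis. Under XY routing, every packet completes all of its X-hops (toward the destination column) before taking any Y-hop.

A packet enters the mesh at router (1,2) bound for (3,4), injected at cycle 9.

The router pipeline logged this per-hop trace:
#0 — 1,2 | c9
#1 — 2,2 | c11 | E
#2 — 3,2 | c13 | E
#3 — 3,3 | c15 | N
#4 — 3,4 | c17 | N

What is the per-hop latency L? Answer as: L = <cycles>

From hop 0 (9) to hop 1 (11): +2 cycles.
Per-hop latency L = Δcyc = 2.

L = 2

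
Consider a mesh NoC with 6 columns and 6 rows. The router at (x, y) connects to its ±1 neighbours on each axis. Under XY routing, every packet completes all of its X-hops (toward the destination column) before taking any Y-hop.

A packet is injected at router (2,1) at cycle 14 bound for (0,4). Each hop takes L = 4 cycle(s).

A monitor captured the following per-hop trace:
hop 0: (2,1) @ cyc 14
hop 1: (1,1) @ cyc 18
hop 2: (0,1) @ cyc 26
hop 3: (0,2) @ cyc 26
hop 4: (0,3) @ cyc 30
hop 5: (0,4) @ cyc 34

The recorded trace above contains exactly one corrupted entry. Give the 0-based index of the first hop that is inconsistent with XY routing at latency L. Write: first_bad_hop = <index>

first_bad_hop = 2

check 1→ d=(-1,0) cyc+4: ok
check 2→ d=(-1,0) cyc+8: BAD: Δcyc=8≠L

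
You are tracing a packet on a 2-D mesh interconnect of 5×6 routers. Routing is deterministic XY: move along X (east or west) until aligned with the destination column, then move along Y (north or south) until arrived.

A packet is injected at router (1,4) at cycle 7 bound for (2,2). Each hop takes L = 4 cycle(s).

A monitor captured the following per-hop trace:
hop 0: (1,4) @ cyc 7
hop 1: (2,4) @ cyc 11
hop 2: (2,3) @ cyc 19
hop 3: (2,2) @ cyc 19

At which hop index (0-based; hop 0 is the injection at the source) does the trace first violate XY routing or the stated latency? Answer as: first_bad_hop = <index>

check 1→ d=(1,0) cyc+4: ok
check 2→ d=(0,-1) cyc+8: BAD: Δcyc=8≠L

first_bad_hop = 2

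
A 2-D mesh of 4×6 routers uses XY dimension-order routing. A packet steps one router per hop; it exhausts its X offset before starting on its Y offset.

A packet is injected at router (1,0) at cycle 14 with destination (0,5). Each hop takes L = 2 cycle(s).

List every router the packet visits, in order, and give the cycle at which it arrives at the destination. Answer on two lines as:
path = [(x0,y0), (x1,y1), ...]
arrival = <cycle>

src (1,0)  cyc=14
W→(0,0)  cyc=16
N→(0,1)  cyc=18
N→(0,2)  cyc=20
N→(0,3)  cyc=22
N→(0,4)  cyc=24
N→(0,5)  cyc=26

path = [(1,0), (0,0), (0,1), (0,2), (0,3), (0,4), (0,5)]
arrival = 26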